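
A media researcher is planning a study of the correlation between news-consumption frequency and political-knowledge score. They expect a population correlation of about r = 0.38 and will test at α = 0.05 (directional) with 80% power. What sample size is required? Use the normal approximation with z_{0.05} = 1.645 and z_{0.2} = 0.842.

Fisher's z: C = ½·ln((1+r)/(1−r)) = ½·ln(2.2258) = 0.4001.
n = ((z_{α} + z_β)/C)² + 3.
(1.645 + 0.842) / 0.4001 = 2.487 / 0.4001 = 6.216.
n = 6.216² + 3 = 38.64 + 3 = 41.6.
Round up.

n = 42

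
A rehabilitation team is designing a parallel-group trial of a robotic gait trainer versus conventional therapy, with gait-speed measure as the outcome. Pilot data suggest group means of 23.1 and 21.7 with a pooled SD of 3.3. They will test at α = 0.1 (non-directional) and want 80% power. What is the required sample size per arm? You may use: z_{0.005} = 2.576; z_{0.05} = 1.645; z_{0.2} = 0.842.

n = 69 per group

Cohen's d = |M₁ − M₂| / SD_pooled = |23.1 − 21.7| / 3.3 = 1.4 / 3.3 = 0.424.
For two independent groups with equal n: n = 2·((z_{α/2} + z_β) / d)².
z_{α/2} + z_β = 1.645 + 0.842 = 2.487.
n = 2 × (2.487 / 0.424)² = 2 × 5.866² = 2 × 34.40 = 68.8.
Round up to the next whole participant.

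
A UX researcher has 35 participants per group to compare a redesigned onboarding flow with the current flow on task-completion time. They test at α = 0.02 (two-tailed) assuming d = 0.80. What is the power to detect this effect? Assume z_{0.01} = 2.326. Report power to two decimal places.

For two equal groups, power = Φ(d·√(n/2) − z_{α/2}).
d·√(n/2) = 0.80 × √(35/2) = 0.80 × 4.183 = 3.347.
z_β = 3.347 − 2.326 = 1.021.
Power = Φ(1.021) = 0.846.

power ≈ 0.85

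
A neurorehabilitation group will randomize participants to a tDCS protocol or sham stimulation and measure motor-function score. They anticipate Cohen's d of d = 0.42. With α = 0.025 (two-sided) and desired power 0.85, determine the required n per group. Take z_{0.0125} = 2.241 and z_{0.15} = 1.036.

For two independent groups with equal n: n = 2·((z_{α/2} + z_β) / d)².
z_{α/2} + z_β = 2.241 + 1.036 = 3.277.
n = 2 × (3.277 / 0.42)² = 2 × 7.802² = 2 × 60.88 = 121.8.
Round up to the next whole participant.

n = 122 per group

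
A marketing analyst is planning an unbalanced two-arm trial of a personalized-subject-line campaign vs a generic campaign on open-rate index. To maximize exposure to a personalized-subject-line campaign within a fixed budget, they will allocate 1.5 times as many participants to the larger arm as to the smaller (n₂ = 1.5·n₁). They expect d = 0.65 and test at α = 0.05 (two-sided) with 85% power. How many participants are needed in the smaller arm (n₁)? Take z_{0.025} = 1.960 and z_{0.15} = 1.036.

n₁ = 36

With allocation ratio k = n₂/n₁ = 1.5, Var(x̄₁−x̄₂) = σ²(1/n₁ + 1/(k·n₁)) = σ²·(k+1)/(k·n₁).
So n₁ = (1 + 1/k)·((z_{α/2} + z_β)/d)² = 1.667 × (2.996/0.65)².
n₁ = 1.667 × 21.25 = 35.4.
Round up: n₁ = 36, giving n₂ = 1.5 × 36 = 54.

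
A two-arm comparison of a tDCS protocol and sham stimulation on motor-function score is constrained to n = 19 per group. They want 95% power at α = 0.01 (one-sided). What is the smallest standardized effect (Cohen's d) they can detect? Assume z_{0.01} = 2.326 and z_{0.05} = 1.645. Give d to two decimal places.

For two independent groups of n = 19 each: d_min = (z_{α} + z_β)·√(2/n).
z-sum = 2.326 + 1.645 = 3.971.
d_min = 3.971 × √(2/19) = 3.971 × 0.3244 = 1.288.

d_min ≈ 1.29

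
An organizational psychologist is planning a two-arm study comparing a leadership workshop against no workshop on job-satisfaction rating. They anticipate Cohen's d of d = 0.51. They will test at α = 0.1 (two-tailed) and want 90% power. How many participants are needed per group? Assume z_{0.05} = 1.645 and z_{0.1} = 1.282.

For two independent groups with equal n: n = 2·((z_{α/2} + z_β) / d)².
z_{α/2} + z_β = 1.645 + 1.282 = 2.927.
n = 2 × (2.927 / 0.51)² = 2 × 5.739² = 2 × 32.94 = 65.9.
Round up to the next whole participant.

n = 66 per group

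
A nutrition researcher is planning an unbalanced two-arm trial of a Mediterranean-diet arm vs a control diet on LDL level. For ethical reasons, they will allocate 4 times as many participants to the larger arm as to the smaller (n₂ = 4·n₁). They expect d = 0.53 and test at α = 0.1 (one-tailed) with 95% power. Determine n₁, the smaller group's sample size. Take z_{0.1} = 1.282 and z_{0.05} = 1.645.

n₁ = 39

With allocation ratio k = n₂/n₁ = 4, Var(x̄₁−x̄₂) = σ²(1/n₁ + 1/(k·n₁)) = σ²·(k+1)/(k·n₁).
So n₁ = (1 + 1/k)·((z_{α} + z_β)/d)² = 1.250 × (2.927/0.53)².
n₁ = 1.250 × 30.50 = 38.1.
Round up: n₁ = 39, giving n₂ = 4 × 39 = 156.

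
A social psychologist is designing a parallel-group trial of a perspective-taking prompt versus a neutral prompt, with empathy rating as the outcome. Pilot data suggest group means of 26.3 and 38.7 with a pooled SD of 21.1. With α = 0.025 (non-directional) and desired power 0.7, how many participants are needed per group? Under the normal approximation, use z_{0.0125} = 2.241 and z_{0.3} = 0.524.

n = 45 per group

Cohen's d = |M₁ − M₂| / SD_pooled = |26.3 − 38.7| / 21.1 = 12.4 / 21.1 = 0.588.
For two independent groups with equal n: n = 2·((z_{α/2} + z_β) / d)².
z_{α/2} + z_β = 2.241 + 0.524 = 2.765.
n = 2 × (2.765 / 0.588)² = 2 × 4.702² = 2 × 22.11 = 44.2.
Round up to the next whole participant.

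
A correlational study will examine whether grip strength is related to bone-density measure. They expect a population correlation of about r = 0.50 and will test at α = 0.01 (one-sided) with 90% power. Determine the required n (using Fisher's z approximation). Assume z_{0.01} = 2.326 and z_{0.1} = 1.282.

Fisher's z: C = ½·ln((1+r)/(1−r)) = ½·ln(3.0000) = 0.5493.
n = ((z_{α} + z_β)/C)² + 3.
(2.326 + 1.282) / 0.5493 = 3.608 / 0.5493 = 6.568.
n = 6.568² + 3 = 43.14 + 3 = 46.1.
Round up.

n = 47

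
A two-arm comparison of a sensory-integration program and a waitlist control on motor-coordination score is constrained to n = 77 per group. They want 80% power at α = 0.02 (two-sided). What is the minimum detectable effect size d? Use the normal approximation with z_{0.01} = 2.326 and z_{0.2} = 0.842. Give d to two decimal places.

d_min ≈ 0.51

For two independent groups of n = 77 each: d_min = (z_{α/2} + z_β)·√(2/n).
z-sum = 2.326 + 0.842 = 3.168.
d_min = 3.168 × √(2/77) = 3.168 × 0.1612 = 0.511.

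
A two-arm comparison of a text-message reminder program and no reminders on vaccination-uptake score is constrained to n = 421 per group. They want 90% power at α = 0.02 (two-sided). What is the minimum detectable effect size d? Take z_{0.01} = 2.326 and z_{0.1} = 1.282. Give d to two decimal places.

For two independent groups of n = 421 each: d_min = (z_{α/2} + z_β)·√(2/n).
z-sum = 2.326 + 1.282 = 3.608.
d_min = 3.608 × √(2/421) = 3.608 × 0.0689 = 0.249.

d_min ≈ 0.25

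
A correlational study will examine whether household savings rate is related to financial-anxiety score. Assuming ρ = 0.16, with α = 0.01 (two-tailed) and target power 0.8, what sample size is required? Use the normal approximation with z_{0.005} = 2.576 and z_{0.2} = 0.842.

Fisher's z: C = ½·ln((1+r)/(1−r)) = ½·ln(1.3810) = 0.1614.
n = ((z_{α/2} + z_β)/C)² + 3.
(2.576 + 0.842) / 0.1614 = 3.418 / 0.1614 = 21.177.
n = 21.177² + 3 = 448.47 + 3 = 451.5.
Round up.

n = 452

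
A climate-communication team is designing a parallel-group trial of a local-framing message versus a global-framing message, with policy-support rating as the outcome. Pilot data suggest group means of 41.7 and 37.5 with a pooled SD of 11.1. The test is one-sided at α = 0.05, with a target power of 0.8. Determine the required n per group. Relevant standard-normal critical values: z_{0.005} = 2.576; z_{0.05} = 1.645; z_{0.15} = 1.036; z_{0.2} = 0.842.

Cohen's d = |M₁ − M₂| / SD_pooled = |41.7 − 37.5| / 11.1 = 4.2 / 11.1 = 0.378.
For two independent groups with equal n: n = 2·((z_{α} + z_β) / d)².
z_{α} + z_β = 1.645 + 0.842 = 2.487.
n = 2 × (2.487 / 0.378)² = 2 × 6.579² = 2 × 43.29 = 86.6.
Round up to the next whole participant.

n = 87 per group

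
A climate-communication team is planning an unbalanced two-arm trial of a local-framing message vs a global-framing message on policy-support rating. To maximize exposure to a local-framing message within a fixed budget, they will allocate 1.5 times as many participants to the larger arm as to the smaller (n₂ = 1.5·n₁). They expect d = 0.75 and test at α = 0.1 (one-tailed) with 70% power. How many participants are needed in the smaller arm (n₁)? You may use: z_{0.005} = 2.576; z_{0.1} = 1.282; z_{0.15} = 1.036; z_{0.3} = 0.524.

n₁ = 10

With allocation ratio k = n₂/n₁ = 1.5, Var(x̄₁−x̄₂) = σ²(1/n₁ + 1/(k·n₁)) = σ²·(k+1)/(k·n₁).
So n₁ = (1 + 1/k)·((z_{α} + z_β)/d)² = 1.667 × (1.806/0.75)².
n₁ = 1.667 × 5.80 = 9.7.
Round up: n₁ = 10, giving n₂ = 1.5 × 10 = 15.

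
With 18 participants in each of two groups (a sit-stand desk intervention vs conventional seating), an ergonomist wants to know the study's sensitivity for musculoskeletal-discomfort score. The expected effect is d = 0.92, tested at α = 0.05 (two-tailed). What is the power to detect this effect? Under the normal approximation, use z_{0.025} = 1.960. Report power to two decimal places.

For two equal groups, power = Φ(d·√(n/2) − z_{α/2}).
d·√(n/2) = 0.92 × √(18/2) = 0.92 × 3.000 = 2.760.
z_β = 2.760 − 1.960 = 0.800.
Power = Φ(0.800) = 0.788.

power ≈ 0.79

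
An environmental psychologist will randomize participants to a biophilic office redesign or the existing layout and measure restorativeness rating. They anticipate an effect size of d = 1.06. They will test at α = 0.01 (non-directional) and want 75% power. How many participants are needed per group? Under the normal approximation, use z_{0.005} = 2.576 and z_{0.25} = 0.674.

n = 19 per group

For two independent groups with equal n: n = 2·((z_{α/2} + z_β) / d)².
z_{α/2} + z_β = 2.576 + 0.674 = 3.250.
n = 2 × (3.250 / 1.06)² = 2 × 3.066² = 2 × 9.40 = 18.8.
Round up to the next whole participant.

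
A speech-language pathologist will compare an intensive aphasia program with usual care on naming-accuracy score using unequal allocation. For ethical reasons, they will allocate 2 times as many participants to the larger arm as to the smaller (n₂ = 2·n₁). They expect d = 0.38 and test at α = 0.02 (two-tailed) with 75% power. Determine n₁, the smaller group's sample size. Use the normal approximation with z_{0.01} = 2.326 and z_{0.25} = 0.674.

With allocation ratio k = n₂/n₁ = 2, Var(x̄₁−x̄₂) = σ²(1/n₁ + 1/(k·n₁)) = σ²·(k+1)/(k·n₁).
So n₁ = (1 + 1/k)·((z_{α/2} + z_β)/d)² = 1.500 × (3.000/0.38)².
n₁ = 1.500 × 62.33 = 93.5.
Round up: n₁ = 94, giving n₂ = 2 × 94 = 188.

n₁ = 94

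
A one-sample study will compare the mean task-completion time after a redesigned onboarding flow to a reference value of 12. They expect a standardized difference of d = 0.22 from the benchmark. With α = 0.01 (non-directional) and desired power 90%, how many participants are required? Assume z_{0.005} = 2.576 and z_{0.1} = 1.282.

n = 308

For a one-sample test: n = ((z_{α/2} + z_β) / d)².
z_{α/2} + z_β = 2.576 + 1.282 = 3.858.
n = (3.858 / 0.22)² = 17.536² = 307.52.
Round up.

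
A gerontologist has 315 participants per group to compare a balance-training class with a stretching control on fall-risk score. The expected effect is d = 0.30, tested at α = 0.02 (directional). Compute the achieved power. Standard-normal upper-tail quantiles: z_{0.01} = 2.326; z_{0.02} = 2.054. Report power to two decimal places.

For two equal groups, power = Φ(d·√(n/2) − z_{α}).
d·√(n/2) = 0.30 × √(315/2) = 0.30 × 12.550 = 3.765.
z_β = 3.765 − 2.054 = 1.711.
Power = Φ(1.711) = 0.956.

power ≈ 0.96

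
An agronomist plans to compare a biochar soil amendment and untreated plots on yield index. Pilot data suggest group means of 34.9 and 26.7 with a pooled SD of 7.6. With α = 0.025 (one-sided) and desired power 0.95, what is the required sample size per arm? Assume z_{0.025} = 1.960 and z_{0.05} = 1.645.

n = 23 per group

Cohen's d = |M₁ − M₂| / SD_pooled = |34.9 − 26.7| / 7.6 = 8.2 / 7.6 = 1.079.
For two independent groups with equal n: n = 2·((z_{α} + z_β) / d)².
z_{α} + z_β = 1.960 + 1.645 = 3.605.
n = 2 × (3.605 / 1.079)² = 2 × 3.341² = 2 × 11.16 = 22.3.
Round up to the next whole participant.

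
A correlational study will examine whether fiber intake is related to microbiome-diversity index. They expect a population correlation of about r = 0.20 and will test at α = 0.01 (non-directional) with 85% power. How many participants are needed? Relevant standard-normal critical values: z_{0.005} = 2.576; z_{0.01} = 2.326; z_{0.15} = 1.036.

n = 321

Fisher's z: C = ½·ln((1+r)/(1−r)) = ½·ln(1.5000) = 0.2027.
n = ((z_{α/2} + z_β)/C)² + 3.
(2.576 + 1.036) / 0.2027 = 3.612 / 0.2027 = 17.819.
n = 17.819² + 3 = 317.53 + 3 = 320.5.
Round up.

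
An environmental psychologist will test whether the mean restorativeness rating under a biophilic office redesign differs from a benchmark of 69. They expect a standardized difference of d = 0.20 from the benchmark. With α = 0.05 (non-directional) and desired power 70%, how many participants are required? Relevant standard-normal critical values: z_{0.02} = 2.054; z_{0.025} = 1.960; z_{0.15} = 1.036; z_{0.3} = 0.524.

n = 155

For a one-sample test: n = ((z_{α/2} + z_β) / d)².
z_{α/2} + z_β = 1.960 + 0.524 = 2.484.
n = (2.484 / 0.20)² = 12.420² = 154.26.
Round up.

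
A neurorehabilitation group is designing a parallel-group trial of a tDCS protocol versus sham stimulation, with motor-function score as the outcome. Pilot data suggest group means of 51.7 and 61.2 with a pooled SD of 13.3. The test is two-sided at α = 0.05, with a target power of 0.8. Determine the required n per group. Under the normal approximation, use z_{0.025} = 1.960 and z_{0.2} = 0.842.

n = 31 per group

Cohen's d = |M₁ − M₂| / SD_pooled = |51.7 − 61.2| / 13.3 = 9.5 / 13.3 = 0.714.
For two independent groups with equal n: n = 2·((z_{α/2} + z_β) / d)².
z_{α/2} + z_β = 1.960 + 0.842 = 2.802.
n = 2 × (2.802 / 0.714)² = 2 × 3.924² = 2 × 15.40 = 30.8.
Round up to the next whole participant.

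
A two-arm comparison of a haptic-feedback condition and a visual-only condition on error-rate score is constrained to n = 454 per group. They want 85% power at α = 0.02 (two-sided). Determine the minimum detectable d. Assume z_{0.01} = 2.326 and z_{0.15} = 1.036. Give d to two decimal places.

For two independent groups of n = 454 each: d_min = (z_{α/2} + z_β)·√(2/n).
z-sum = 2.326 + 1.036 = 3.362.
d_min = 3.362 × √(2/454) = 3.362 × 0.0664 = 0.223.

d_min ≈ 0.22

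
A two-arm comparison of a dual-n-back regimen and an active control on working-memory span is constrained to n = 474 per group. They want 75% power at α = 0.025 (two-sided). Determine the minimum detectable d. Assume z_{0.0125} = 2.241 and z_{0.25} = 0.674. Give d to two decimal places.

For two independent groups of n = 474 each: d_min = (z_{α/2} + z_β)·√(2/n).
z-sum = 2.241 + 0.674 = 2.915.
d_min = 2.915 × √(2/474) = 2.915 × 0.0650 = 0.189.

d_min ≈ 0.19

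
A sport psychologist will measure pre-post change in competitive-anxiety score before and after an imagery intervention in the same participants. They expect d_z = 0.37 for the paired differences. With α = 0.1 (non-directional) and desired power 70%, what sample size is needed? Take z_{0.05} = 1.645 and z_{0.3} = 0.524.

n = 35 pairs

For a paired (one-sample on differences) test: n = ((z_{α/2} + z_β) / d)².
z_{α/2} + z_β = 1.645 + 0.524 = 2.169.
n = (2.169 / 0.37)² = 5.862² = 34.36.
Round up.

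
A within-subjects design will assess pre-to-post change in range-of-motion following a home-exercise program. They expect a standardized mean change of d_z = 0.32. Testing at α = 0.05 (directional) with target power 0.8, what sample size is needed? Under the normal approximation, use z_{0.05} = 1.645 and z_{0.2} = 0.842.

n = 61 pairs

For a paired (one-sample on differences) test: n = ((z_{α} + z_β) / d)².
z_{α} + z_β = 1.645 + 0.842 = 2.487.
n = (2.487 / 0.32)² = 7.772² = 60.40.
Round up.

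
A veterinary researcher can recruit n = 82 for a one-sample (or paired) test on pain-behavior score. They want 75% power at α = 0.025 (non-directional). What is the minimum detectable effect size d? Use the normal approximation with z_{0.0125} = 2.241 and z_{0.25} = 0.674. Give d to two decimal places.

For a single sample (or paired design) of n = 82: d_min = (z_{α/2} + z_β)/√n.
z-sum = 2.241 + 0.674 = 2.915.
d_min = 2.915 / √82 = 2.915 / 9.055 = 0.322.

d_min ≈ 0.32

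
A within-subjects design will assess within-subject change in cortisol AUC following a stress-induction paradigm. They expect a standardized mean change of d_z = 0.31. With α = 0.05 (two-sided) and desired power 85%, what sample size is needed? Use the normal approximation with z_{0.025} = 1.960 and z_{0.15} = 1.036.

n = 94 pairs

For a paired (one-sample on differences) test: n = ((z_{α/2} + z_β) / d)².
z_{α/2} + z_β = 1.960 + 1.036 = 2.996.
n = (2.996 / 0.31)² = 9.665² = 93.40.
Round up.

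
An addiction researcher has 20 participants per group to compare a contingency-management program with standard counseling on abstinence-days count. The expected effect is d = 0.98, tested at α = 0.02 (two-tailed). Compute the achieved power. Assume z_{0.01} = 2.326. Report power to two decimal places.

For two equal groups, power = Φ(d·√(n/2) − z_{α/2}).
d·√(n/2) = 0.98 × √(20/2) = 0.98 × 3.162 = 3.099.
z_β = 3.099 − 2.326 = 0.773.
Power = Φ(0.773) = 0.780.

power ≈ 0.78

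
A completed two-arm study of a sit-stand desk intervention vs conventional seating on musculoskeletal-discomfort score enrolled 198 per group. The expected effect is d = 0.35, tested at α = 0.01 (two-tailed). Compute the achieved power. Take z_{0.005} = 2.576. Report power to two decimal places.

For two equal groups, power = Φ(d·√(n/2) − z_{α/2}).
d·√(n/2) = 0.35 × √(198/2) = 0.35 × 9.950 = 3.482.
z_β = 3.482 − 2.576 = 0.906.
Power = Φ(0.906) = 0.818.

power ≈ 0.82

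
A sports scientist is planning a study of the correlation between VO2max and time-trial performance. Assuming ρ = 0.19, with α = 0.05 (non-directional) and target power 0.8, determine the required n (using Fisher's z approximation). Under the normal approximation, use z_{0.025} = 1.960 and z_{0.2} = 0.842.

n = 216

Fisher's z: C = ½·ln((1+r)/(1−r)) = ½·ln(1.4691) = 0.1923.
n = ((z_{α/2} + z_β)/C)² + 3.
(1.960 + 0.842) / 0.1923 = 2.802 / 0.1923 = 14.571.
n = 14.571² + 3 = 212.31 + 3 = 215.3.
Round up.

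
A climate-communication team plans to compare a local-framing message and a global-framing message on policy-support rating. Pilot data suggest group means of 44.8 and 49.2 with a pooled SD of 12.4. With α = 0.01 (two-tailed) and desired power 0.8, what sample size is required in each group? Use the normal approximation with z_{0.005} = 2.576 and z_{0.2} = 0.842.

Cohen's d = |M₁ − M₂| / SD_pooled = |44.8 − 49.2| / 12.4 = 4.4 / 12.4 = 0.355.
For two independent groups with equal n: n = 2·((z_{α/2} + z_β) / d)².
z_{α/2} + z_β = 2.576 + 0.842 = 3.418.
n = 2 × (3.418 / 0.355)² = 2 × 9.628² = 2 × 92.70 = 185.4.
Round up to the next whole participant.

n = 186 per group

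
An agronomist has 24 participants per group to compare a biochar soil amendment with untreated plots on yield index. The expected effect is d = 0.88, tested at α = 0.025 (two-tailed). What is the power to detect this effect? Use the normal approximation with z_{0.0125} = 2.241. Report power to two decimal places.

For two equal groups, power = Φ(d·√(n/2) − z_{α/2}).
d·√(n/2) = 0.88 × √(24/2) = 0.88 × 3.464 = 3.048.
z_β = 3.048 − 2.241 = 0.807.
Power = Φ(0.807) = 0.790.

power ≈ 0.79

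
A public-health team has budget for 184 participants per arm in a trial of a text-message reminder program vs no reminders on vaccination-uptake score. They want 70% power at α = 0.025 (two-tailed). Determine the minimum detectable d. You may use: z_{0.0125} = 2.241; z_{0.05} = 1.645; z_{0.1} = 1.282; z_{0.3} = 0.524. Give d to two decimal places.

d_min ≈ 0.29

For two independent groups of n = 184 each: d_min = (z_{α/2} + z_β)·√(2/n).
z-sum = 2.241 + 0.524 = 2.765.
d_min = 2.765 × √(2/184) = 2.765 × 0.1043 = 0.288.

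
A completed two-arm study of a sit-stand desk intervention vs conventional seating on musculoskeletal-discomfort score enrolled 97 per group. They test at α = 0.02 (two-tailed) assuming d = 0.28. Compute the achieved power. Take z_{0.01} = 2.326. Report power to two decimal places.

For two equal groups, power = Φ(d·√(n/2) − z_{α/2}).
d·√(n/2) = 0.28 × √(97/2) = 0.28 × 6.964 = 1.950.
z_β = 1.950 − 2.326 = -0.376.
Power = Φ(-0.376) = 0.353.

power ≈ 0.35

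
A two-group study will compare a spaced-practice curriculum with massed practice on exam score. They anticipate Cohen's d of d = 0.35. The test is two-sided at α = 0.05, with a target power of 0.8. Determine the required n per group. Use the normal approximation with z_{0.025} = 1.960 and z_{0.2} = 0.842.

n = 129 per group

For two independent groups with equal n: n = 2·((z_{α/2} + z_β) / d)².
z_{α/2} + z_β = 1.960 + 0.842 = 2.802.
n = 2 × (2.802 / 0.35)² = 2 × 8.006² = 2 × 64.09 = 128.2.
Round up to the next whole participant.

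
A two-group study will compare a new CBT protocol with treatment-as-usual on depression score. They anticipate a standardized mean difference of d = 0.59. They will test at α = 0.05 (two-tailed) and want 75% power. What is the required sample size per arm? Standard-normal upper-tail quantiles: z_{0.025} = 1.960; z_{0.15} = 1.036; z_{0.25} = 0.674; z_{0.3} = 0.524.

For two independent groups with equal n: n = 2·((z_{α/2} + z_β) / d)².
z_{α/2} + z_β = 1.960 + 0.674 = 2.634.
n = 2 × (2.634 / 0.59)² = 2 × 4.464² = 2 × 19.93 = 39.9.
Round up to the next whole participant.

n = 40 per group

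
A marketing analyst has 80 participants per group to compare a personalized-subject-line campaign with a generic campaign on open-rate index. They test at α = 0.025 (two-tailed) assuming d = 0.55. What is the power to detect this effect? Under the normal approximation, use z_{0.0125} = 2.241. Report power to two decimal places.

power ≈ 0.89

For two equal groups, power = Φ(d·√(n/2) − z_{α/2}).
d·√(n/2) = 0.55 × √(80/2) = 0.55 × 6.325 = 3.479.
z_β = 3.479 − 2.241 = 1.238.
Power = Φ(1.238) = 0.892.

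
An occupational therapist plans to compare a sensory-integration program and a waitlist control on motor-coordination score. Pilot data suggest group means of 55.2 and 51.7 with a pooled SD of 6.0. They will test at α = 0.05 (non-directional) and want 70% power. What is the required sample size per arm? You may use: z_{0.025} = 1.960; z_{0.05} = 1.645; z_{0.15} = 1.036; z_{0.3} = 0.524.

Cohen's d = |M₁ − M₂| / SD_pooled = |55.2 − 51.7| / 6.0 = 3.5 / 6.0 = 0.583.
For two independent groups with equal n: n = 2·((z_{α/2} + z_β) / d)².
z_{α/2} + z_β = 1.960 + 0.524 = 2.484.
n = 2 × (2.484 / 0.583)² = 2 × 4.261² = 2 × 18.15 = 36.3.
Round up to the next whole participant.

n = 37 per group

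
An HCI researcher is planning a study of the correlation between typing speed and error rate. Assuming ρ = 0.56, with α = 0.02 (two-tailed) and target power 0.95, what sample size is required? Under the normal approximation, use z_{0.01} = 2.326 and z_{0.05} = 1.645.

n = 43

Fisher's z: C = ½·ln((1+r)/(1−r)) = ½·ln(3.5455) = 0.6328.
n = ((z_{α/2} + z_β)/C)² + 3.
(2.326 + 1.645) / 0.6328 = 3.971 / 0.6328 = 6.275.
n = 6.275² + 3 = 39.38 + 3 = 42.4.
Round up.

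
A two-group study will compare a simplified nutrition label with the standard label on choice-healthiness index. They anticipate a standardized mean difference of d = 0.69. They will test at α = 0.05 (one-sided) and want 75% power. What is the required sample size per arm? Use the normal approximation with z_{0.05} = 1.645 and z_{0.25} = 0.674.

For two independent groups with equal n: n = 2·((z_{α} + z_β) / d)².
z_{α} + z_β = 1.645 + 0.674 = 2.319.
n = 2 × (2.319 / 0.69)² = 2 × 3.361² = 2 × 11.30 = 22.6.
Round up to the next whole participant.

n = 23 per group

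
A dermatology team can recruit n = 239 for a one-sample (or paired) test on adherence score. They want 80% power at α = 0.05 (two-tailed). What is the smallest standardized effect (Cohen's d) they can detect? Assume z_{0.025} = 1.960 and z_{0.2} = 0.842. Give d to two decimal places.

d_min ≈ 0.18

For a single sample (or paired design) of n = 239: d_min = (z_{α/2} + z_β)/√n.
z-sum = 1.960 + 0.842 = 2.802.
d_min = 2.802 / √239 = 2.802 / 15.460 = 0.181.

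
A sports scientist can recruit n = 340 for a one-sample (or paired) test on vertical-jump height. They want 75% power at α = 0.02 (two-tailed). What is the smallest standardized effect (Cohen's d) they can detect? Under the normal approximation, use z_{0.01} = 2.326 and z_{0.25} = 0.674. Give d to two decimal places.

For a single sample (or paired design) of n = 340: d_min = (z_{α/2} + z_β)/√n.
z-sum = 2.326 + 0.674 = 3.000.
d_min = 3.000 / √340 = 3.000 / 18.439 = 0.163.

d_min ≈ 0.16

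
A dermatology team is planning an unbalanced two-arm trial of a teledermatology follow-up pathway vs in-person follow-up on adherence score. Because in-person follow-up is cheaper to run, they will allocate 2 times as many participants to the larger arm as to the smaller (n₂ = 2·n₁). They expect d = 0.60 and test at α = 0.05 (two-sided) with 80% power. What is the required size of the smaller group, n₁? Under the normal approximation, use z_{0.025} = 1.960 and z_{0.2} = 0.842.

n₁ = 33

With allocation ratio k = n₂/n₁ = 2, Var(x̄₁−x̄₂) = σ²(1/n₁ + 1/(k·n₁)) = σ²·(k+1)/(k·n₁).
So n₁ = (1 + 1/k)·((z_{α/2} + z_β)/d)² = 1.500 × (2.802/0.60)².
n₁ = 1.500 × 21.81 = 32.7.
Round up: n₁ = 33, giving n₂ = 2 × 33 = 66.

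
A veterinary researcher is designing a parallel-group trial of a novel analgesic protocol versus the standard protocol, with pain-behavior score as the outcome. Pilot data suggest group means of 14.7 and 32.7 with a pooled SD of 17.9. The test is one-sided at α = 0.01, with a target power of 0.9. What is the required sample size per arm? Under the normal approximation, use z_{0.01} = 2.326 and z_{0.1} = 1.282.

n = 26 per group

Cohen's d = |M₁ − M₂| / SD_pooled = |14.7 − 32.7| / 17.9 = 18.0 / 17.9 = 1.006.
For two independent groups with equal n: n = 2·((z_{α} + z_β) / d)².
z_{α} + z_β = 2.326 + 1.282 = 3.608.
n = 2 × (3.608 / 1.006)² = 2 × 3.586² = 2 × 12.86 = 25.7.
Round up to the next whole participant.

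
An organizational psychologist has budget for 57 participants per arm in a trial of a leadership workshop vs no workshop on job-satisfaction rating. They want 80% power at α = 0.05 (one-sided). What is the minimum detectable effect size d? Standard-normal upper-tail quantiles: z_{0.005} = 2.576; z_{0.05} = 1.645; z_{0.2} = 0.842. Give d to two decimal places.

For two independent groups of n = 57 each: d_min = (z_{α} + z_β)·√(2/n).
z-sum = 1.645 + 0.842 = 2.487.
d_min = 2.487 × √(2/57) = 2.487 × 0.1873 = 0.466.

d_min ≈ 0.47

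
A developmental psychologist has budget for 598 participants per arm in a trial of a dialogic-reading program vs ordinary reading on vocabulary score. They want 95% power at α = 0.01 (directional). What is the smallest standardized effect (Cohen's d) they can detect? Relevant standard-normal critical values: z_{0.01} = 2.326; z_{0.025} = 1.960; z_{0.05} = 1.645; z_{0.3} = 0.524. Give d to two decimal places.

d_min ≈ 0.23

For two independent groups of n = 598 each: d_min = (z_{α} + z_β)·√(2/n).
z-sum = 2.326 + 1.645 = 3.971.
d_min = 3.971 × √(2/598) = 3.971 × 0.0578 = 0.230.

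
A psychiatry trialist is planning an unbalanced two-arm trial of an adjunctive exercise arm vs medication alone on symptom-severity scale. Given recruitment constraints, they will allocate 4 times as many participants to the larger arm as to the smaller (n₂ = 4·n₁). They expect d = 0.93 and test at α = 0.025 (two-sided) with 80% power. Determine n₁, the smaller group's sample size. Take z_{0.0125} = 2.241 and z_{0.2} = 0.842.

n₁ = 14

With allocation ratio k = n₂/n₁ = 4, Var(x̄₁−x̄₂) = σ²(1/n₁ + 1/(k·n₁)) = σ²·(k+1)/(k·n₁).
So n₁ = (1 + 1/k)·((z_{α/2} + z_β)/d)² = 1.250 × (3.083/0.93)².
n₁ = 1.250 × 10.99 = 13.7.
Round up: n₁ = 14, giving n₂ = 4 × 14 = 56.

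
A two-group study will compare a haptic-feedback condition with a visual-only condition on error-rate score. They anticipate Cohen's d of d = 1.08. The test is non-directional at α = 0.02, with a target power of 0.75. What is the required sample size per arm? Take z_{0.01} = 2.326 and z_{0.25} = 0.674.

n = 16 per group

For two independent groups with equal n: n = 2·((z_{α/2} + z_β) / d)².
z_{α/2} + z_β = 2.326 + 0.674 = 3.000.
n = 2 × (3.000 / 1.08)² = 2 × 2.778² = 2 × 7.72 = 15.4.
Round up to the next whole participant.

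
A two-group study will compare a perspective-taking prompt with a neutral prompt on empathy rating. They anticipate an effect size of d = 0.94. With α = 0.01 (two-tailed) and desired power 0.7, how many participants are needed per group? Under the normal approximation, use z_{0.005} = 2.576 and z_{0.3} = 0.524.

For two independent groups with equal n: n = 2·((z_{α/2} + z_β) / d)².
z_{α/2} + z_β = 2.576 + 0.524 = 3.100.
n = 2 × (3.100 / 0.94)² = 2 × 3.298² = 2 × 10.88 = 21.8.
Round up to the next whole participant.

n = 22 per group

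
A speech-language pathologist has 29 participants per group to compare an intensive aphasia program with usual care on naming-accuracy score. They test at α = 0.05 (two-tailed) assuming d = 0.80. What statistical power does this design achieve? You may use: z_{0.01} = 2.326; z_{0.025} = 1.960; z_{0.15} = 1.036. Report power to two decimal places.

power ≈ 0.86

For two equal groups, power = Φ(d·√(n/2) − z_{α/2}).
d·√(n/2) = 0.80 × √(29/2) = 0.80 × 3.808 = 3.046.
z_β = 3.046 − 1.960 = 1.086.
Power = Φ(1.086) = 0.861.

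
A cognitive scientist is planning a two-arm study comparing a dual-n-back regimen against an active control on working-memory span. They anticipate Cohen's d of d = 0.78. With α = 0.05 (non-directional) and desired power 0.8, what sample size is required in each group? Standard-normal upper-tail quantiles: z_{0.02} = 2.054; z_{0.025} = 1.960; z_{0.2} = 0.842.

n = 26 per group

For two independent groups with equal n: n = 2·((z_{α/2} + z_β) / d)².
z_{α/2} + z_β = 1.960 + 0.842 = 2.802.
n = 2 × (2.802 / 0.78)² = 2 × 3.592² = 2 × 12.90 = 25.8.
Round up to the next whole participant.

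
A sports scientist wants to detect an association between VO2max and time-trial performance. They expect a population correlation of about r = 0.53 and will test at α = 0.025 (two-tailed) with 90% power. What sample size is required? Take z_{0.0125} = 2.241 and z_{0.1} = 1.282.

n = 39

Fisher's z: C = ½·ln((1+r)/(1−r)) = ½·ln(3.2553) = 0.5901.
n = ((z_{α/2} + z_β)/C)² + 3.
(2.241 + 1.282) / 0.5901 = 3.523 / 0.5901 = 5.970.
n = 5.970² + 3 = 35.64 + 3 = 38.6.
Round up.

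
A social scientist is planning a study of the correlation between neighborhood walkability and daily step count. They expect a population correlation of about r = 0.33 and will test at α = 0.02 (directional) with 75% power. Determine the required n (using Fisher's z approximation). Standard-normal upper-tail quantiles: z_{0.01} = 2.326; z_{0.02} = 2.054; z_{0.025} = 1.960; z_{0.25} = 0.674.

Fisher's z: C = ½·ln((1+r)/(1−r)) = ½·ln(1.9851) = 0.3428.
n = ((z_{α} + z_β)/C)² + 3.
(2.054 + 0.674) / 0.3428 = 2.728 / 0.3428 = 7.958.
n = 7.958² + 3 = 63.33 + 3 = 66.3.
Round up.

n = 67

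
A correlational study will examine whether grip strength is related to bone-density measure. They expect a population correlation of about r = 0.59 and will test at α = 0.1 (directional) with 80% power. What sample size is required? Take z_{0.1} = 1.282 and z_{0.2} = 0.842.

n = 13

Fisher's z: C = ½·ln((1+r)/(1−r)) = ½·ln(3.8780) = 0.6777.
n = ((z_{α} + z_β)/C)² + 3.
(1.282 + 0.842) / 0.6777 = 2.124 / 0.6777 = 3.134.
n = 3.134² + 3 = 9.82 + 3 = 12.8.
Round up.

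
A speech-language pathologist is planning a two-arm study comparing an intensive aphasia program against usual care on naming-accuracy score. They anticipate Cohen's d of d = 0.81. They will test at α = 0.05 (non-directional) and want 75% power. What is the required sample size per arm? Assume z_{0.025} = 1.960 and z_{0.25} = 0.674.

n = 22 per group

For two independent groups with equal n: n = 2·((z_{α/2} + z_β) / d)².
z_{α/2} + z_β = 1.960 + 0.674 = 2.634.
n = 2 × (2.634 / 0.81)² = 2 × 3.252² = 2 × 10.57 = 21.1.
Round up to the next whole participant.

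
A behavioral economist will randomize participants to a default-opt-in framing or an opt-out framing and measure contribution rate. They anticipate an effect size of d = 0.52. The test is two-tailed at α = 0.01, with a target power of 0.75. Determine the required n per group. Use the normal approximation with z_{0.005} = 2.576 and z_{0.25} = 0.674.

n = 79 per group

For two independent groups with equal n: n = 2·((z_{α/2} + z_β) / d)².
z_{α/2} + z_β = 2.576 + 0.674 = 3.250.
n = 2 × (3.250 / 0.52)² = 2 × 6.250² = 2 × 39.06 = 78.1.
Round up to the next whole participant.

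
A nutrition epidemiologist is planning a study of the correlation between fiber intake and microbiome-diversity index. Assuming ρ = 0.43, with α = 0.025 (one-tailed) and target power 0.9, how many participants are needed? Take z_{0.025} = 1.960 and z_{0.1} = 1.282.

n = 53

Fisher's z: C = ½·ln((1+r)/(1−r)) = ½·ln(2.5088) = 0.4599.
n = ((z_{α} + z_β)/C)² + 3.
(1.960 + 1.282) / 0.4599 = 3.242 / 0.4599 = 7.049.
n = 7.049² + 3 = 49.69 + 3 = 52.7.
Round up.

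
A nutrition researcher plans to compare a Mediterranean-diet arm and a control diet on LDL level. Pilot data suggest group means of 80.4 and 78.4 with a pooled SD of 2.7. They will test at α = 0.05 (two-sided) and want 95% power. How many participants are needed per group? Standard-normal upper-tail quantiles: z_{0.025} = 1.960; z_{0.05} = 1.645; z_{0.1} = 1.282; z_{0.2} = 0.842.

n = 48 per group

Cohen's d = |M₁ − M₂| / SD_pooled = |80.4 − 78.4| / 2.7 = 2.0 / 2.7 = 0.741.
For two independent groups with equal n: n = 2·((z_{α/2} + z_β) / d)².
z_{α/2} + z_β = 1.960 + 1.645 = 3.605.
n = 2 × (3.605 / 0.741)² = 2 × 4.865² = 2 × 23.67 = 47.3.
Round up to the next whole participant.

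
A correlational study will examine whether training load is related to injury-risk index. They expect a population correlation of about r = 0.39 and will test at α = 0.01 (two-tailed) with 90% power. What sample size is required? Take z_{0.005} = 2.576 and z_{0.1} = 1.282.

Fisher's z: C = ½·ln((1+r)/(1−r)) = ½·ln(2.2787) = 0.4118.
n = ((z_{α/2} + z_β)/C)² + 3.
(2.576 + 1.282) / 0.4118 = 3.858 / 0.4118 = 9.369.
n = 9.369² + 3 = 87.77 + 3 = 90.8.
Round up.

n = 91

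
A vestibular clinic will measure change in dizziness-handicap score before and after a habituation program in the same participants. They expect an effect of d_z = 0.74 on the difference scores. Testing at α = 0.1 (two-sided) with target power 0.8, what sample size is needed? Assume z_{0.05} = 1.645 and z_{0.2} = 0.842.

For a paired (one-sample on differences) test: n = ((z_{α/2} + z_β) / d)².
z_{α/2} + z_β = 1.645 + 0.842 = 2.487.
n = (2.487 / 0.74)² = 3.361² = 11.30.
Round up.

n = 12 pairs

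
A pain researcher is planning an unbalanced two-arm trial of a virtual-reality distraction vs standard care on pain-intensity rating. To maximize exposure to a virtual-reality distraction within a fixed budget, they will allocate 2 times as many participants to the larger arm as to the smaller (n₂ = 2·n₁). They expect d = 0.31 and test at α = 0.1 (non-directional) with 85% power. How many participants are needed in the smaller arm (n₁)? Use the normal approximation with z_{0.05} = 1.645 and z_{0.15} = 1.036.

n₁ = 113

With allocation ratio k = n₂/n₁ = 2, Var(x̄₁−x̄₂) = σ²(1/n₁ + 1/(k·n₁)) = σ²·(k+1)/(k·n₁).
So n₁ = (1 + 1/k)·((z_{α/2} + z_β)/d)² = 1.500 × (2.681/0.31)².
n₁ = 1.500 × 74.79 = 112.2.
Round up: n₁ = 113, giving n₂ = 2 × 113 = 226.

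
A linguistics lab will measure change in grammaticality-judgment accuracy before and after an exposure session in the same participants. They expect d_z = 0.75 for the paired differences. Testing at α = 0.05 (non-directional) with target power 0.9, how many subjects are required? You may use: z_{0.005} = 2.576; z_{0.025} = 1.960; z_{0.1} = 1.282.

For a paired (one-sample on differences) test: n = ((z_{α/2} + z_β) / d)².
z_{α/2} + z_β = 1.960 + 1.282 = 3.242.
n = (3.242 / 0.75)² = 4.323² = 18.69.
Round up.

n = 19 pairs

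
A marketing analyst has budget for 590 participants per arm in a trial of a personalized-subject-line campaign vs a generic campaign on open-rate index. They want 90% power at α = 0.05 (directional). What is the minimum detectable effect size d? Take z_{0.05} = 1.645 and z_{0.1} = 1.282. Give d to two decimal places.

d_min ≈ 0.17

For two independent groups of n = 590 each: d_min = (z_{α} + z_β)·√(2/n).
z-sum = 1.645 + 1.282 = 2.927.
d_min = 2.927 × √(2/590) = 2.927 × 0.0582 = 0.170.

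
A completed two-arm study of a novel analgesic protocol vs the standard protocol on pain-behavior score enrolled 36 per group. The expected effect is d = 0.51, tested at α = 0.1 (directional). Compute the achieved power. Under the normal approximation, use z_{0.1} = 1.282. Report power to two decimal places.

power ≈ 0.81

For two equal groups, power = Φ(d·√(n/2) − z_{α}).
d·√(n/2) = 0.51 × √(36/2) = 0.51 × 4.243 = 2.164.
z_β = 2.164 − 1.282 = 0.882.
Power = Φ(0.882) = 0.811.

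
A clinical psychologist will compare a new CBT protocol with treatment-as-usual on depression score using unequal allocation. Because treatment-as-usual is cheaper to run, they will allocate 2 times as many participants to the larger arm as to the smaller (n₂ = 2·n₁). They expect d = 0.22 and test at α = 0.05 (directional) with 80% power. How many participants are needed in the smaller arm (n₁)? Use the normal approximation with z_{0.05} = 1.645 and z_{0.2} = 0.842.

n₁ = 192

With allocation ratio k = n₂/n₁ = 2, Var(x̄₁−x̄₂) = σ²(1/n₁ + 1/(k·n₁)) = σ²·(k+1)/(k·n₁).
So n₁ = (1 + 1/k)·((z_{α} + z_β)/d)² = 1.500 × (2.487/0.22)².
n₁ = 1.500 × 127.79 = 191.7.
Round up: n₁ = 192, giving n₂ = 2 × 192 = 384.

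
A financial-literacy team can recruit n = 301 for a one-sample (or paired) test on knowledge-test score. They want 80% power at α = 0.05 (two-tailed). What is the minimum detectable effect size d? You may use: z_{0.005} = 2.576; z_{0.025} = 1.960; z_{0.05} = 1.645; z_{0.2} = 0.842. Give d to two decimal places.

d_min ≈ 0.16

For a single sample (or paired design) of n = 301: d_min = (z_{α/2} + z_β)/√n.
z-sum = 1.960 + 0.842 = 2.802.
d_min = 2.802 / √301 = 2.802 / 17.349 = 0.162.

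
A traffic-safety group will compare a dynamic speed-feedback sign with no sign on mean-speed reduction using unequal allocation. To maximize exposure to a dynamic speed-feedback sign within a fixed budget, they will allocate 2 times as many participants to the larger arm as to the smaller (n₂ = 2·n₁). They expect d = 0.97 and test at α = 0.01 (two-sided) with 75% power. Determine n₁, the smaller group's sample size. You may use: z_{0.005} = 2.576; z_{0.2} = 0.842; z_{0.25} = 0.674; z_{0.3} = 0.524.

With allocation ratio k = n₂/n₁ = 2, Var(x̄₁−x̄₂) = σ²(1/n₁ + 1/(k·n₁)) = σ²·(k+1)/(k·n₁).
So n₁ = (1 + 1/k)·((z_{α/2} + z_β)/d)² = 1.500 × (3.250/0.97)².
n₁ = 1.500 × 11.23 = 16.8.
Round up: n₁ = 17, giving n₂ = 2 × 17 = 34.

n₁ = 17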